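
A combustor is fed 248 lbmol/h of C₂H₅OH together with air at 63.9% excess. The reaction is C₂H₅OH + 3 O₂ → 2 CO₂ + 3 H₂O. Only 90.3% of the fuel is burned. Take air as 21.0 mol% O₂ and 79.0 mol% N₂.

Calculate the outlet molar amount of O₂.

548 lbmol/h

Stoichiometric O₂ = 3 × 248 = 744 lbmol/h; O₂ fed = 744 × 1.639 = 1219 lbmol/h.
N₂ fed = 1219 × 79/21 = 4587 lbmol/h.
Fuel reacted = 0.903 × 248 → ξ = 223.9 lbmol/h.
Outlet (n = n₀ + ν ξ):
  C₂H₅OH: 248 − 1(223.9) = 24.06
  O₂: 1219 − 3(223.9) = 547.6
  N₂: 4587 (inert)
  CO₂: 0 + 2(223.9) = 447.9
  H₂O: 0 + 3(223.9) = 671.8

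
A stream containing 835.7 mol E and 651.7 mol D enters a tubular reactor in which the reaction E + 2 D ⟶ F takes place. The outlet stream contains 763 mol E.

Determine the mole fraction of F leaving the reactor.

For E: n = n₀ − 1ξ → 763 = 835.7 − 1ξ, giving ξ = 72.7 mol.
Outlet amounts (n = n₀ + ν ξ):
  E: 835.7 − 1(72.7) = 763
  D: 651.7 − 2(72.7) = 506.3
  F: 0 + 1(72.7) = 72.7
Total out = 1342 mol; y_F = 72.7 / 1342 = 0.05417.

0.0542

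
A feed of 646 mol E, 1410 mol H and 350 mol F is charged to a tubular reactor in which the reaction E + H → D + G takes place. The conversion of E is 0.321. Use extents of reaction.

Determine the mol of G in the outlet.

207 mol

E reacted = 0.321 × 646 = 207.4 mol; ν_E = −1, so ξ = 207.4/1 = 207.4 mol.
Outlet amounts (n = n₀ + ν ξ):
  E: 646 − 1(207.4) = 438.6
  H: 1410 − 1(207.4) = 1203
  D: 0 + 1(207.4) = 207.4
  G: 0 + 1(207.4) = 207.4
  F: 350 (inert)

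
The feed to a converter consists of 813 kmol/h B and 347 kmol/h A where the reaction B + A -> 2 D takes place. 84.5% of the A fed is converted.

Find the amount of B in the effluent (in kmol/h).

A reacted = 0.845 × 347 = 293.2 kmol/h; ν_A = −1, so ξ = 293.2/1 = 293.2 kmol/h.
Outlet amounts (n = n₀ + ν ξ):
  B: 813 − 1(293.2) = 519.8
  A: 347 − 1(293.2) = 53.79
  D: 0 + 2(293.2) = 586.4

520 kmol/h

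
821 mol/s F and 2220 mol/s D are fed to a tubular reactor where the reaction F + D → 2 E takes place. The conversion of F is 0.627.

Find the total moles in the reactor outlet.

F reacted = 0.627 × 821 = 514.8 mol/s; ν_F = −1, so ξ = 514.8/1 = 514.8 mol/s.
Outlet amounts (n = n₀ + ν ξ):
  F: 821 − 1(514.8) = 306.2
  D: 2220 − 1(514.8) = 1705
  E: 0 + 2(514.8) = 1030
Total out = 306.2 + 1705 + 1030 = 3041 mol/s.

3040 mol/s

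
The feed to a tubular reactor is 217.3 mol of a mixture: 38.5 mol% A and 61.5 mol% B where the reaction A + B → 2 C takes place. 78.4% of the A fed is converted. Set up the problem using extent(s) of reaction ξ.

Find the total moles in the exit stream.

217 mol

A reacted = 0.784 × 83.66 = 65.59 mol; ν_A = −1, so ξ = 65.59/1 = 65.59 mol.
Outlet amounts (n = n₀ + ν ξ):
  A: 83.66 − 1(65.59) = 18.07
  B: 133.6 − 1(65.59) = 68.05
  C: 0 + 2(65.59) = 131.2
Total out = 18.07 + 68.05 + 131.2 = 217.3 mol.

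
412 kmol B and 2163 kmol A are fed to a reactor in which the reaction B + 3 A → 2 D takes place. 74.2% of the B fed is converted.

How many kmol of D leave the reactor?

B reacted = 0.742 × 412 = 305.7 kmol; ν_B = −1, so ξ = 305.7/1 = 305.7 kmol.
Outlet amounts (n = n₀ + ν ξ):
  B: 412 − 1(305.7) = 106.3
  A: 2163 − 3(305.7) = 1246
  D: 0 + 2(305.7) = 611.4

611 kmol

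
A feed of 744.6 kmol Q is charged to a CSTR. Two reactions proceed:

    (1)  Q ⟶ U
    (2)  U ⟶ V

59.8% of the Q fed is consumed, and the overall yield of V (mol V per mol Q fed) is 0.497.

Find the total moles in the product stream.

745 kmol

Conversion of Q: Q consumed = 1ξ₁ = 0.598 × 744.6 → ξ₁ = 445.3 kmol.
Yield of V: 1ξ₂ / 744.6 = 0.497 → ξ₂ = 370.1 kmol.
Outlet amounts (n = n₀ + Σ ν·ξ):
  Q: 744.6 − 1(445.3) = 299.3
  U: 0 + 1(445.3) − 1(370.1) = 75.2
  V: 0 + 1(370.1) = 370.1
Total out = 299.3 + 75.2 + 370.1 = 744.6 kmol.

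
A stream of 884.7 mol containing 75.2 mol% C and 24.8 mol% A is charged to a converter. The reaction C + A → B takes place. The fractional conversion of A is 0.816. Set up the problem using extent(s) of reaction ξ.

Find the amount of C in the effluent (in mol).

A reacted = 0.816 × 219.4 = 179 mol; ν_A = −1, so ξ = 179/1 = 179 mol.
Outlet amounts (n = n₀ + ν ξ):
  C: 665.3 − 1(179) = 486.3
  A: 219.4 − 1(179) = 40.37
  B: 0 + 1(179) = 179

486 mol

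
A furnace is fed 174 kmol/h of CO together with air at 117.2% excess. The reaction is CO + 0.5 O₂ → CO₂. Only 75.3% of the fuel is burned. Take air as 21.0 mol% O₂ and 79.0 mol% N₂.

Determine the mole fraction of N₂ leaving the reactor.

0.705

Stoichiometric O₂ = 0.5 × 174 = 87 kmol/h; O₂ fed = 87 × 2.172 = 189 kmol/h.
N₂ fed = 189 × 79/21 = 710.9 kmol/h.
Fuel reacted = 0.753 × 174 → ξ = 131 kmol/h.
Outlet (n = n₀ + ν ξ):
  CO: 174 − 1(131) = 42.98
  O₂: 189 − 0.5(131) = 123.5
  N₂: 710.9 (inert)
  CO₂: 0 + 1(131) = 131
Total out = 1008 kmol/h; y_N₂ = 710.9 / 1008 = 0.705.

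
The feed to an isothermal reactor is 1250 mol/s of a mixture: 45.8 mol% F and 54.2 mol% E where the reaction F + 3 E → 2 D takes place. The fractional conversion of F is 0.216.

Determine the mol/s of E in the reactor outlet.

F reacted = 0.216 × 572.5 = 123.7 mol/s; ν_F = −1, so ξ = 123.7/1 = 123.7 mol/s.
Outlet amounts (n = n₀ + ν ξ):
  F: 572.5 − 1(123.7) = 448.8
  E: 677.5 − 3(123.7) = 306.5
  D: 0 + 2(123.7) = 247.3

307 mol/s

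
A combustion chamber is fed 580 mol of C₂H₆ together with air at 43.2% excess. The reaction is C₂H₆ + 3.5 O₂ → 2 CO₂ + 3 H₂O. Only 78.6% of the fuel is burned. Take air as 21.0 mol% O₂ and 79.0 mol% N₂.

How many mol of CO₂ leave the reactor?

912 mol

Stoichiometric O₂ = 3.5 × 580 = 2030 mol; O₂ fed = 2030 × 1.432 = 2907 mol.
N₂ fed = 2907 × 79/21 = 10940 mol.
Fuel reacted = 0.786 × 580 → ξ = 455.9 mol.
Outlet (n = n₀ + ν ξ):
  C₂H₆: 580 − 1(455.9) = 124.1
  O₂: 2907 − 3.5(455.9) = 1311
  N₂: 10940 (inert)
  CO₂: 0 + 2(455.9) = 911.8
  H₂O: 0 + 3(455.9) = 1368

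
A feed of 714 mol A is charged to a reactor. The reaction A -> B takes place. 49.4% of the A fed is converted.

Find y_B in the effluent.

A reacted = 0.494 × 714 = 352.7 mol; ν_A = −1, so ξ = 352.7/1 = 352.7 mol.
Outlet amounts (n = n₀ + ν ξ):
  A: 714 − 1(352.7) = 361.3
  B: 0 + 1(352.7) = 352.7
Total out = 714 mol; y_B = 352.7 / 714 = 0.494.

0.494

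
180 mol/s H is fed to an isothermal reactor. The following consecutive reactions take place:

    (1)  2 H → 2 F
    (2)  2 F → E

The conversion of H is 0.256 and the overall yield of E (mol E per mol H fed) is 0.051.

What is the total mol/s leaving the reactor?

171 mol/s

Conversion of H: H consumed = 2ξ₁ = 0.256 × 180 → ξ₁ = 23.04 mol/s.
Yield of E: 1ξ₂ / 180 = 0.051 → ξ₂ = 9.18 mol/s.
Outlet amounts (n = n₀ + Σ ν·ξ):
  H: 180 − 2(23.04) = 133.9
  F: 0 + 2(23.04) − 2(9.18) = 27.72
  E: 0 + 1(9.18) = 9.18
Total out = 133.9 + 27.72 + 9.18 = 170.8 mol/s.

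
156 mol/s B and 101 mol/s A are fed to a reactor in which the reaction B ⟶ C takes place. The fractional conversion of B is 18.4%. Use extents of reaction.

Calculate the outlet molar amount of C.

B reacted = 0.184 × 156 = 28.7 mol/s; ν_B = −1, so ξ = 28.7/1 = 28.7 mol/s.
Outlet amounts (n = n₀ + ν ξ):
  B: 156 − 1(28.7) = 127.3
  C: 0 + 1(28.7) = 28.7
  A: 101 (inert)

28.7 mol/s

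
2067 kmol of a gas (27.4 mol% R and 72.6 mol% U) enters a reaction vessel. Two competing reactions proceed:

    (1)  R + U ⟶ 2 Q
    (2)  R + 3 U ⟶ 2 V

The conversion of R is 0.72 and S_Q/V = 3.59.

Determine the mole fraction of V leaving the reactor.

Conversion of R: R consumed = 0.72 × 566.4 = 407.8 kmol = 1ξ₁ + 1ξ₂.
Selectivity: 2ξ₁ / (2ξ₂) = 3.59 → ξ₁ = 3.59 ξ₂.
Substitute: (1·3.59 + 1) ξ₂ = 407.8 → ξ₂ = 88.84 kmol, ξ₁ = 318.9 kmol.
Outlet amounts (n = n₀ + Σ ν·ξ):
  R: 566.4 − 1(318.9) − 1(88.84) = 158.6
  U: 1501 − 1(318.9) − 3(88.84) = 915.2
  Q: 0 + 2(318.9) = 637.9
  V: 0 + 2(88.84) = 177.7
Total out = 1889 kmol; y_V = 177.7 / 1889 = 0.09404.

0.094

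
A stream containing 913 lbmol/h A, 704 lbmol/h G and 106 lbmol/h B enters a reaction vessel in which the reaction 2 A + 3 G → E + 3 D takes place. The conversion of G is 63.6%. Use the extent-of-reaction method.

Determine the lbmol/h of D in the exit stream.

G reacted = 0.636 × 704 = 447.7 lbmol/h; ν_G = −3, so ξ = 447.7/3 = 149.2 lbmol/h.
Outlet amounts (n = n₀ + ν ξ):
  A: 913 − 2(149.2) = 614.5
  G: 704 − 3(149.2) = 256.3
  E: 0 + 1(149.2) = 149.2
  D: 0 + 3(149.2) = 447.7
  B: 106 (inert)

448 lbmol/h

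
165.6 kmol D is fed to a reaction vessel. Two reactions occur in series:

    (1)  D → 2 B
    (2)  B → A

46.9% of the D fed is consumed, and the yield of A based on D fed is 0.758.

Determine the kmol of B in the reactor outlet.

29.8 kmol

Conversion of D: D consumed = 1ξ₁ = 0.469 × 165.6 → ξ₁ = 77.67 kmol.
Yield of A: 1ξ₂ / 165.6 = 0.758 → ξ₂ = 125.5 kmol.
Outlet amounts (n = n₀ + Σ ν·ξ):
  D: 165.6 − 1(77.67) = 87.93
  B: 0 + 2(77.67) − 1(125.5) = 29.81
  A: 0 + 1(125.5) = 125.5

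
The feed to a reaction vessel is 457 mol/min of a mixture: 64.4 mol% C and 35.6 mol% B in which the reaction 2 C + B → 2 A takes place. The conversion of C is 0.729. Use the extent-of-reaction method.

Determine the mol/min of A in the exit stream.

215 mol/min

C reacted = 0.729 × 294.3 = 214.6 mol/min; ν_C = −2, so ξ = 214.6/2 = 107.3 mol/min.
Outlet amounts (n = n₀ + ν ξ):
  C: 294.3 − 2(107.3) = 79.76
  B: 162.7 − 1(107.3) = 55.42
  A: 0 + 2(107.3) = 214.6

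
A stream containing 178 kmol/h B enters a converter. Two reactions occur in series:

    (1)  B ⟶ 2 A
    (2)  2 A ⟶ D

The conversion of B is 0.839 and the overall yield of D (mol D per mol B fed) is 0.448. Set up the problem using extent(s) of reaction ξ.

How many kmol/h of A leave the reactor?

139 kmol/h

Conversion of B: B consumed = 1ξ₁ = 0.839 × 178 → ξ₁ = 149.3 kmol/h.
Yield of D: 1ξ₂ / 178 = 0.448 → ξ₂ = 79.74 kmol/h.
Outlet amounts (n = n₀ + Σ ν·ξ):
  B: 178 − 1(149.3) = 28.66
  A: 0 + 2(149.3) − 2(79.74) = 139.2
  D: 0 + 1(79.74) = 79.74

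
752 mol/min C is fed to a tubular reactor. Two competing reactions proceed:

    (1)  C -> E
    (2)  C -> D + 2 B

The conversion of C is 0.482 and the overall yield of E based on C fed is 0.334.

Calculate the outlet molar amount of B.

223 mol/min

Yield of E: 1ξ₁ / 752 = 0.334 → ξ₁ = 251.2 mol/min.
Conversion of C: 1ξ₁ + 1ξ₂ = 0.482 × 752 = 362.5 → ξ₂ = 111.3 mol/min.
Outlet amounts (n = n₀ + Σ ν·ξ):
  C: 752 − 1(251.2) − 1(111.3) = 389.5
  E: 0 + 1(251.2) = 251.2
  D: 0 + 1(111.3) = 111.3
  B: 0 + 2(111.3) = 222.6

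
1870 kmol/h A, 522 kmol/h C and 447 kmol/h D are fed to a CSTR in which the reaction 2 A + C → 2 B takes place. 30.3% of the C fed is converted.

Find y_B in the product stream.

0.118

C reacted = 0.303 × 522 = 158.2 kmol/h; ν_C = −1, so ξ = 158.2/1 = 158.2 kmol/h.
Outlet amounts (n = n₀ + ν ξ):
  A: 1870 − 2(158.2) = 1554
  C: 522 − 1(158.2) = 363.8
  B: 0 + 2(158.2) = 316.3
  D: 447 (inert)
Total out = 2681 kmol/h; y_B = 316.3 / 2681 = 0.118.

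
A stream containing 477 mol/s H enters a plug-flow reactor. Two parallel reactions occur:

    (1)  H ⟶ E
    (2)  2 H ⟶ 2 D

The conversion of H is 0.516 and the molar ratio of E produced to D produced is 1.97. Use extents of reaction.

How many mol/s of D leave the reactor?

82.9 mol/s

Conversion of H: H consumed = 0.516 × 477 = 246.1 mol/s = 1ξ₁ + 2ξ₂.
Selectivity: 1ξ₁ / (2ξ₂) = 1.97 → ξ₁ = 3.94 ξ₂.
Substitute: (1·3.94 + 2) ξ₂ = 246.1 → ξ₂ = 41.44 mol/s, ξ₁ = 163.3 mol/s.
Outlet amounts (n = n₀ + Σ ν·ξ):
  H: 477 − 1(163.3) − 2(41.44) = 230.9
  E: 0 + 1(163.3) = 163.3
  D: 0 + 2(41.44) = 82.87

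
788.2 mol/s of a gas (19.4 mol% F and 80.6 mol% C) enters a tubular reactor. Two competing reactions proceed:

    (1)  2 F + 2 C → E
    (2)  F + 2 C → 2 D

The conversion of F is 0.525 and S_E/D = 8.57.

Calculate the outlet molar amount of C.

Conversion of F: F consumed = 0.525 × 152.9 = 80.28 mol/s = 2ξ₁ + 1ξ₂.
Selectivity: 1ξ₁ / (2ξ₂) = 8.57 → ξ₁ = 17.14 ξ₂.
Substitute: (2·17.14 + 1) ξ₂ = 80.28 → ξ₂ = 2.275 mol/s, ξ₁ = 39 mol/s.
Outlet amounts (n = n₀ + Σ ν·ξ):
  F: 152.9 − 2(39) − 1(2.275) = 72.63
  C: 635.3 − 2(39) − 2(2.275) = 552.7
  E: 0 + 1(39) = 39
  D: 0 + 2(2.275) = 4.551

553 mol/s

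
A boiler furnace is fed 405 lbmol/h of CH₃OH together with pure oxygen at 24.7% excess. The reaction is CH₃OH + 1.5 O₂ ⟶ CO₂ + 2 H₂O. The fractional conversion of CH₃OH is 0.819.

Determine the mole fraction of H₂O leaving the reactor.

0.499

Stoichiometric O₂ = 1.5 × 405 = 607.5 lbmol/h; O₂ fed = 607.5 × 1.247 = 757.6 lbmol/h.
Fuel reacted = 0.819 × 405 → ξ = 331.7 lbmol/h.
Outlet (n = n₀ + ν ξ):
  CH₃OH: 405 − 1(331.7) = 73.31
  O₂: 757.6 − 1.5(331.7) = 260
  CO₂: 0 + 1(331.7) = 331.7
  H₂O: 0 + 2(331.7) = 663.4
Total out = 1328 lbmol/h; y_H₂O = 663.4 / 1328 = 0.4994.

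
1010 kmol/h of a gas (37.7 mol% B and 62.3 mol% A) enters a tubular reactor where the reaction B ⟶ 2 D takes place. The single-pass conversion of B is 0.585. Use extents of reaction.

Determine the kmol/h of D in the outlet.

446 kmol/h

B reacted = 0.585 × 380.8 = 222.8 kmol/h; ν_B = −1, so ξ = 222.8/1 = 222.8 kmol/h.
Outlet amounts (n = n₀ + ν ξ):
  B: 380.8 − 1(222.8) = 158
  D: 0 + 2(222.8) = 445.5
  A: 629.2 (inert)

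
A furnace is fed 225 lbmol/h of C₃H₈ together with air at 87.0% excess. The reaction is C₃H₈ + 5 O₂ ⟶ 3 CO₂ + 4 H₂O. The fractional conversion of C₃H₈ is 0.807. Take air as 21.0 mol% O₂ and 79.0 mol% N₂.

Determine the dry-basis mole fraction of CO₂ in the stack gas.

Stoichiometric O₂ = 5 × 225 = 1125 lbmol/h; O₂ fed = 1125 × 1.870 = 2104 lbmol/h.
N₂ fed = 2104 × 79/21 = 7914 lbmol/h.
Fuel reacted = 0.807 × 225 → ξ = 181.6 lbmol/h.
Outlet (n = n₀ + ν ξ):
  C₃H₈: 225 − 1(181.6) = 43.42
  O₂: 2104 − 5(181.6) = 1196
  N₂: 7914 (inert)
  CO₂: 0 + 3(181.6) = 544.7
  H₂O: 0 + 4(181.6) = 726.3
Dry total = 9698 lbmol/h; y_CO₂ (dry) = 544.7 / 9698 = 0.05617.

0.0562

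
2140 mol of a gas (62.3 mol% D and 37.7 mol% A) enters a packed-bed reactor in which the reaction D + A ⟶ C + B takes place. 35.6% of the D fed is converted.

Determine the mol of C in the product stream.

475 mol

D reacted = 0.356 × 1333 = 474.6 mol; ν_D = −1, so ξ = 474.6/1 = 474.6 mol.
Outlet amounts (n = n₀ + ν ξ):
  D: 1333 − 1(474.6) = 858.6
  A: 806.8 − 1(474.6) = 332.2
  C: 0 + 1(474.6) = 474.6
  B: 0 + 1(474.6) = 474.6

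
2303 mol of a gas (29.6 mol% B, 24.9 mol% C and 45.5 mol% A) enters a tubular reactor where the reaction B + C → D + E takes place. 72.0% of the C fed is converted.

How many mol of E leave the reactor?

C reacted = 0.72 × 573.4 = 412.9 mol; ν_C = −1, so ξ = 412.9/1 = 412.9 mol.
Outlet amounts (n = n₀ + ν ξ):
  B: 681.7 − 1(412.9) = 268.8
  C: 573.4 − 1(412.9) = 160.6
  D: 0 + 1(412.9) = 412.9
  E: 0 + 1(412.9) = 412.9
  A: 1048 (inert)

413 mol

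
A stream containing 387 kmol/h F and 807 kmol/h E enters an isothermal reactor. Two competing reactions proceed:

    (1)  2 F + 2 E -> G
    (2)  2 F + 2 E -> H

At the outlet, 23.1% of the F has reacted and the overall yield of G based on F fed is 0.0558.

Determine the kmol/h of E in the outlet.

Yield of G: 1ξ₁ / 387 = 0.0558 → ξ₁ = 21.59 kmol/h.
Conversion of F: 2ξ₁ + 2ξ₂ = 0.231 × 387 = 89.4 → ξ₂ = 23.1 kmol/h.
Outlet amounts (n = n₀ + Σ ν·ξ):
  F: 387 − 2(21.59) − 2(23.1) = 297.6
  E: 807 − 2(21.59) − 2(23.1) = 717.6
  G: 0 + 1(21.59) = 21.59
  H: 0 + 1(23.1) = 23.1

718 kmol/h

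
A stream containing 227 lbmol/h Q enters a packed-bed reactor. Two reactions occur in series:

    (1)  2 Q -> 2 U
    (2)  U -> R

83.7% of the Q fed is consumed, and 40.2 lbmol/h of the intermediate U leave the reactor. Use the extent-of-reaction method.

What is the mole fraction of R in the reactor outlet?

0.66

Conversion of Q: Q consumed = 2ξ₁ = 0.837 × 227 → ξ₁ = 95 lbmol/h.
U balance: n_U = 0 + 2ξ₁ − 1ξ₂ = 40.2 → ξ₂ = (2·95 − 40.2)/1 = 149.8 lbmol/h.
Outlet amounts (n = n₀ + Σ ν·ξ):
  Q: 227 − 2(95) = 37
  U: 0 + 2(95) − 1(149.8) = 40.2
  R: 0 + 1(149.8) = 149.8
Total out = 227 lbmol/h; y_R = 149.8 / 227 = 0.6599.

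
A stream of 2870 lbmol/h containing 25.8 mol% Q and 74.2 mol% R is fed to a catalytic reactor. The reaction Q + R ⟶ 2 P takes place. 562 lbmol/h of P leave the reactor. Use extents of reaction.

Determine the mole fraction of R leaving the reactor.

0.644

For P: n = n₀ + 2ξ → 562 = 0 + 2ξ, giving ξ = 281 lbmol/h.
Outlet amounts (n = n₀ + ν ξ):
  Q: 740.5 − 1(281) = 459.5
  R: 2130 − 1(281) = 1849
  P: 0 + 2(281) = 562
Total out = 2870 lbmol/h; y_R = 1849 / 2870 = 0.6441.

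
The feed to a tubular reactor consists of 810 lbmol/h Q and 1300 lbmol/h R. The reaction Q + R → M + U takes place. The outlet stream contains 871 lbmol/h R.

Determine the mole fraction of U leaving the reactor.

0.203

For R: n = n₀ − 1ξ → 871 = 1300 − 1ξ, giving ξ = 429 lbmol/h.
Outlet amounts (n = n₀ + ν ξ):
  Q: 810 − 1(429) = 381
  R: 1300 − 1(429) = 871
  M: 0 + 1(429) = 429
  U: 0 + 1(429) = 429
Total out = 2110 lbmol/h; y_U = 429 / 2110 = 0.2033.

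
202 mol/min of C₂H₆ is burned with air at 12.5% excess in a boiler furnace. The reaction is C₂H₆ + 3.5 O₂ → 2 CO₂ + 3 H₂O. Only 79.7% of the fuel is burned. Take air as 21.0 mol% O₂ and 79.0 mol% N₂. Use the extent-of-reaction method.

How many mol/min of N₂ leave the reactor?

2990 mol/min

Stoichiometric O₂ = 3.5 × 202 = 707 mol/min; O₂ fed = 707 × 1.125 = 795.4 mol/min.
N₂ fed = 795.4 × 79/21 = 2992 mol/min.
Fuel reacted = 0.797 × 202 → ξ = 161 mol/min.
Outlet (n = n₀ + ν ξ):
  C₂H₆: 202 − 1(161) = 41.01
  O₂: 795.4 − 3.5(161) = 231.9
  N₂: 2992 (inert)
  CO₂: 0 + 2(161) = 322
  H₂O: 0 + 3(161) = 483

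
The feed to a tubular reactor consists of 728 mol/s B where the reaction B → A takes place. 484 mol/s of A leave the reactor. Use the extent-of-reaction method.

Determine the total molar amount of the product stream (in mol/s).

728 mol/s

For A: n = n₀ + 1ξ → 484 = 0 + 1ξ, giving ξ = 484 mol/s.
Outlet amounts (n = n₀ + ν ξ):
  B: 728 − 1(484) = 244
  A: 0 + 1(484) = 484
Total out = 244 + 484 = 728 mol/s.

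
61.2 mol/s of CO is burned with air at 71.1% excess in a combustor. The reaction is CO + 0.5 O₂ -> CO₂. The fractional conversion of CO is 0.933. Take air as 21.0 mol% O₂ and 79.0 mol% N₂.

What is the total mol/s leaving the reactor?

282 mol/s

Stoichiometric O₂ = 0.5 × 61.2 = 30.6 mol/s; O₂ fed = 30.6 × 1.711 = 52.36 mol/s.
N₂ fed = 52.36 × 79/21 = 197 mol/s.
Fuel reacted = 0.933 × 61.2 → ξ = 57.1 mol/s.
Outlet (n = n₀ + ν ξ):
  CO: 61.2 − 1(57.1) = 4.1
  O₂: 52.36 − 0.5(57.1) = 23.81
  N₂: 197 (inert)
  CO₂: 0 + 1(57.1) = 57.1
Total out = 4.1 + 23.81 + 197 + 57.1 = 282 mol/s.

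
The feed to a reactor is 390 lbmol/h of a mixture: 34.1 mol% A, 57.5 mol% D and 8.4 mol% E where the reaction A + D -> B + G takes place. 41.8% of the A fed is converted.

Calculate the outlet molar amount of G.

55.6 lbmol/h

A reacted = 0.418 × 133 = 55.59 lbmol/h; ν_A = −1, so ξ = 55.59/1 = 55.59 lbmol/h.
Outlet amounts (n = n₀ + ν ξ):
  A: 133 − 1(55.59) = 77.4
  D: 224.2 − 1(55.59) = 168.7
  B: 0 + 1(55.59) = 55.59
  G: 0 + 1(55.59) = 55.59
  E: 32.76 (inert)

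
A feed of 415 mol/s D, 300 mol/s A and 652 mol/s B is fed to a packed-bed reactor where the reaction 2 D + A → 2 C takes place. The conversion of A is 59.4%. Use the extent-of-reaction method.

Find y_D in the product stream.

A reacted = 0.594 × 300 = 178.2 mol/s; ν_A = −1, so ξ = 178.2/1 = 178.2 mol/s.
Outlet amounts (n = n₀ + ν ξ):
  D: 415 − 2(178.2) = 58.6
  A: 300 − 1(178.2) = 121.8
  C: 0 + 2(178.2) = 356.4
  B: 652 (inert)
Total out = 1189 mol/s; y_D = 58.6 / 1189 = 0.04929.

0.0493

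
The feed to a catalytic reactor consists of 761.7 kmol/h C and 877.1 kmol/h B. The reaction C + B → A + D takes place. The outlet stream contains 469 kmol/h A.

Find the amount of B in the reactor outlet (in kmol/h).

For A: n = n₀ + 1ξ → 469 = 0 + 1ξ, giving ξ = 469 kmol/h.
Outlet amounts (n = n₀ + ν ξ):
  C: 761.7 − 1(469) = 292.7
  B: 877.1 − 1(469) = 408.1
  A: 0 + 1(469) = 469
  D: 0 + 1(469) = 469

408 kmol/h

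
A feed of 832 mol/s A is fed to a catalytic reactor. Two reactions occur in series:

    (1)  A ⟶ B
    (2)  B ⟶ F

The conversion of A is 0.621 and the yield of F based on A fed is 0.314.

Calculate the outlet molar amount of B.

255 mol/s

Conversion of A: A consumed = 1ξ₁ = 0.621 × 832 → ξ₁ = 516.7 mol/s.
Yield of F: 1ξ₂ / 832 = 0.314 → ξ₂ = 261.2 mol/s.
Outlet amounts (n = n₀ + Σ ν·ξ):
  A: 832 − 1(516.7) = 315.3
  B: 0 + 1(516.7) − 1(261.2) = 255.4
  F: 0 + 1(261.2) = 261.2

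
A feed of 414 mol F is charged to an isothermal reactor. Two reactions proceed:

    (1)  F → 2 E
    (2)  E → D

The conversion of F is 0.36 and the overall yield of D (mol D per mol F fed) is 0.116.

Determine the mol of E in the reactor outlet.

Conversion of F: F consumed = 1ξ₁ = 0.36 × 414 → ξ₁ = 149 mol.
Yield of D: 1ξ₂ / 414 = 0.116 → ξ₂ = 48.02 mol.
Outlet amounts (n = n₀ + Σ ν·ξ):
  F: 414 − 1(149) = 265
  E: 0 + 2(149) − 1(48.02) = 250.1
  D: 0 + 1(48.02) = 48.02

250 mol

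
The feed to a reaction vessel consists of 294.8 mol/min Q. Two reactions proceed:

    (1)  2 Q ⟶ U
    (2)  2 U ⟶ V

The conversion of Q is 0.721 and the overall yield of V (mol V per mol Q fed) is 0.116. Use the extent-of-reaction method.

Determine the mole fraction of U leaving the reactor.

0.245

Conversion of Q: Q consumed = 2ξ₁ = 0.721 × 294.8 → ξ₁ = 106.3 mol/min.
Yield of V: 1ξ₂ / 294.8 = 0.116 → ξ₂ = 34.2 mol/min.
Outlet amounts (n = n₀ + Σ ν·ξ):
  Q: 294.8 − 2(106.3) = 82.25
  U: 0 + 1(106.3) − 2(34.2) = 37.88
  V: 0 + 1(34.2) = 34.2
Total out = 154.3 mol/min; y_U = 37.88 / 154.3 = 0.2455.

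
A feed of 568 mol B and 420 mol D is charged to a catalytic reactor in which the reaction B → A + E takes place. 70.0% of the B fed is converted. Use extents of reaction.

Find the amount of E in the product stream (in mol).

B reacted = 0.7 × 568 = 397.6 mol; ν_B = −1, so ξ = 397.6/1 = 397.6 mol.
Outlet amounts (n = n₀ + ν ξ):
  B: 568 − 1(397.6) = 170.4
  A: 0 + 1(397.6) = 397.6
  E: 0 + 1(397.6) = 397.6
  D: 420 (inert)

398 mol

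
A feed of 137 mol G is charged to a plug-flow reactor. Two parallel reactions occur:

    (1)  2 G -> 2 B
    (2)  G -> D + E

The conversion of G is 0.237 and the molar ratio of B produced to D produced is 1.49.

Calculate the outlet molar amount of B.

19.4 mol

Conversion of G: G consumed = 0.237 × 137 = 32.47 mol = 2ξ₁ + 1ξ₂.
Selectivity: 2ξ₁ / (1ξ₂) = 1.49 → ξ₁ = 0.745 ξ₂.
Substitute: (2·0.745 + 1) ξ₂ = 32.47 → ξ₂ = 13.04 mol, ξ₁ = 9.715 mol.
Outlet amounts (n = n₀ + Σ ν·ξ):
  G: 137 − 2(9.715) − 1(13.04) = 104.5
  B: 0 + 2(9.715) = 19.43
  D: 0 + 1(13.04) = 13.04
  E: 0 + 1(13.04) = 13.04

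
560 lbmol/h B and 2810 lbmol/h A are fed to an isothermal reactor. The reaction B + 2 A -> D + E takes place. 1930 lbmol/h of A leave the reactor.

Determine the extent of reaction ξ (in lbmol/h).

For A: n = n₀ − 2ξ → 1930 = 2810 − 2ξ, giving ξ = 440 lbmol/h.
Outlet amounts (n = n₀ + ν ξ):
  B: 560 − 1(440) = 120
  A: 2810 − 2(440) = 1930
  D: 0 + 1(440) = 440
  E: 0 + 1(440) = 440

ξ = 440 lbmol/h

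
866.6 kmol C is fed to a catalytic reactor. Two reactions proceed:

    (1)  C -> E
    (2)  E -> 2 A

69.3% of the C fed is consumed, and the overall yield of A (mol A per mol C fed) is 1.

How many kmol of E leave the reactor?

Conversion of C: C consumed = 1ξ₁ = 0.693 × 866.6 → ξ₁ = 600.6 kmol.
Yield of A: 2ξ₂ / 866.6 = 1 → ξ₂ = 433.3 kmol.
Outlet amounts (n = n₀ + Σ ν·ξ):
  C: 866.6 − 1(600.6) = 266
  E: 0 + 1(600.6) − 1(433.3) = 167.3
  A: 0 + 2(433.3) = 866.6

167 kmol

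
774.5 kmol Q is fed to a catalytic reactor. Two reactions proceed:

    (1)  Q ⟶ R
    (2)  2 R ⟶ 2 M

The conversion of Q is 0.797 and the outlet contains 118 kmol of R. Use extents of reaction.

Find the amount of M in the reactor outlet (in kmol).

499 kmol

Conversion of Q: Q consumed = 1ξ₁ = 0.797 × 774.5 → ξ₁ = 617.3 kmol.
R balance: n_R = 0 + 1ξ₁ − 2ξ₂ = 118 → ξ₂ = (1·617.3 − 118)/2 = 249.6 kmol.
Outlet amounts (n = n₀ + Σ ν·ξ):
  Q: 774.5 − 1(617.3) = 157.2
  R: 0 + 1(617.3) − 2(249.6) = 118
  M: 0 + 2(249.6) = 499.3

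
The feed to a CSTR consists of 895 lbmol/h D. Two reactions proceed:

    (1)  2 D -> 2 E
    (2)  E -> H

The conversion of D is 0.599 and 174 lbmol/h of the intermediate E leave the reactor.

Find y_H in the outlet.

0.405

Conversion of D: D consumed = 2ξ₁ = 0.599 × 895 → ξ₁ = 268.1 lbmol/h.
E balance: n_E = 0 + 2ξ₁ − 1ξ₂ = 174 → ξ₂ = (2·268.1 − 174)/1 = 362.1 lbmol/h.
Outlet amounts (n = n₀ + Σ ν·ξ):
  D: 895 − 2(268.1) = 358.9
  E: 0 + 2(268.1) − 1(362.1) = 174
  H: 0 + 1(362.1) = 362.1
Total out = 895 lbmol/h; y_H = 362.1 / 895 = 0.4046.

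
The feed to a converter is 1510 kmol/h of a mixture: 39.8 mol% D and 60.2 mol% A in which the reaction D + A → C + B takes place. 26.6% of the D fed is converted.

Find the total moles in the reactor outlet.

D reacted = 0.266 × 601 = 159.9 kmol/h; ν_D = −1, so ξ = 159.9/1 = 159.9 kmol/h.
Outlet amounts (n = n₀ + ν ξ):
  D: 601 − 1(159.9) = 441.1
  A: 909 − 1(159.9) = 749.2
  C: 0 + 1(159.9) = 159.9
  B: 0 + 1(159.9) = 159.9
Total out = 441.1 + 749.2 + 159.9 + 159.9 = 1510 kmol/h.

1510 kmol/h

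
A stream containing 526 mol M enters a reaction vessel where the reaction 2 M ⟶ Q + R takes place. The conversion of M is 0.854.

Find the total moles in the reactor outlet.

526 mol

M reacted = 0.854 × 526 = 449.2 mol; ν_M = −2, so ξ = 449.2/2 = 224.6 mol.
Outlet amounts (n = n₀ + ν ξ):
  M: 526 − 2(224.6) = 76.8
  Q: 0 + 1(224.6) = 224.6
  R: 0 + 1(224.6) = 224.6
Total out = 76.8 + 224.6 + 224.6 = 526 mol.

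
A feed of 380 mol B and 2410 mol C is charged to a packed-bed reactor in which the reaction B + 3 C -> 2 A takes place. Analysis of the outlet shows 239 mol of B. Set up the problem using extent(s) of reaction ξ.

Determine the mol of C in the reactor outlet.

1990 mol

For B: n = n₀ − 1ξ → 239 = 380 − 1ξ, giving ξ = 141 mol.
Outlet amounts (n = n₀ + ν ξ):
  B: 380 − 1(141) = 239
  C: 2410 − 3(141) = 1987
  A: 0 + 2(141) = 282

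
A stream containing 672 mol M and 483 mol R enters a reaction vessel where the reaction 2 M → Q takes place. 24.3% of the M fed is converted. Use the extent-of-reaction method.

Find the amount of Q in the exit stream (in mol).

M reacted = 0.243 × 672 = 163.3 mol; ν_M = −2, so ξ = 163.3/2 = 81.65 mol.
Outlet amounts (n = n₀ + ν ξ):
  M: 672 − 2(81.65) = 508.7
  Q: 0 + 1(81.65) = 81.65
  R: 483 (inert)

81.6 mol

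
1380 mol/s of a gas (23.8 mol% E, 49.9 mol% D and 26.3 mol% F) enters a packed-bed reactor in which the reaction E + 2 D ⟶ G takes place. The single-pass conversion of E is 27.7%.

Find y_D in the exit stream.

0.423

E reacted = 0.277 × 328.4 = 90.98 mol/s; ν_E = −1, so ξ = 90.98/1 = 90.98 mol/s.
Outlet amounts (n = n₀ + ν ξ):
  E: 328.4 − 1(90.98) = 237.5
  D: 688.6 − 2(90.98) = 506.7
  G: 0 + 1(90.98) = 90.98
  F: 362.9 (inert)
Total out = 1198 mol/s; y_D = 506.7 / 1198 = 0.4229.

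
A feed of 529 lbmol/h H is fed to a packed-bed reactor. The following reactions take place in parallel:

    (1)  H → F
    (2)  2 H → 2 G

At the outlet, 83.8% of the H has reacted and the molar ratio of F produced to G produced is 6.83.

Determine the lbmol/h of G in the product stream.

Conversion of H: H consumed = 0.838 × 529 = 443.3 lbmol/h = 1ξ₁ + 2ξ₂.
Selectivity: 1ξ₁ / (2ξ₂) = 6.83 → ξ₁ = 13.66 ξ₂.
Substitute: (1·13.66 + 2) ξ₂ = 443.3 → ξ₂ = 28.31 lbmol/h, ξ₁ = 386.7 lbmol/h.
Outlet amounts (n = n₀ + Σ ν·ξ):
  H: 529 − 1(386.7) − 2(28.31) = 85.7
  F: 0 + 1(386.7) = 386.7
  G: 0 + 2(28.31) = 56.62

56.6 lbmol/h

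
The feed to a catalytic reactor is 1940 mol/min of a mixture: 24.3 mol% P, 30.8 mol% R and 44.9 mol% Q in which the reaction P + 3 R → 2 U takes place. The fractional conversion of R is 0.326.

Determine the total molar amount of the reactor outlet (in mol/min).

1810 mol/min

R reacted = 0.326 × 597.5 = 194.8 mol/min; ν_R = −3, so ξ = 194.8/3 = 64.93 mol/min.
Outlet amounts (n = n₀ + ν ξ):
  P: 471.4 − 1(64.93) = 406.5
  R: 597.5 − 3(64.93) = 402.7
  U: 0 + 2(64.93) = 129.9
  Q: 871.1 (inert)
Total out = 406.5 + 402.7 + 129.9 + 871.1 = 1810 mol/min.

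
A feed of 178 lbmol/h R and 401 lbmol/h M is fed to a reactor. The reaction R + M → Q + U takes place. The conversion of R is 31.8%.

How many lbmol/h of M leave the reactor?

R reacted = 0.318 × 178 = 56.6 lbmol/h; ν_R = −1, so ξ = 56.6/1 = 56.6 lbmol/h.
Outlet amounts (n = n₀ + ν ξ):
  R: 178 − 1(56.6) = 121.4
  M: 401 − 1(56.6) = 344.4
  Q: 0 + 1(56.6) = 56.6
  U: 0 + 1(56.6) = 56.6

344 lbmol/h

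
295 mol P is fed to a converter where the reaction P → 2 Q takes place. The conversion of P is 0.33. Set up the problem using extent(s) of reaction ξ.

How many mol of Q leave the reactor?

P reacted = 0.33 × 295 = 97.35 mol; ν_P = −1, so ξ = 97.35/1 = 97.35 mol.
Outlet amounts (n = n₀ + ν ξ):
  P: 295 − 1(97.35) = 197.6
  Q: 0 + 2(97.35) = 194.7

195 mol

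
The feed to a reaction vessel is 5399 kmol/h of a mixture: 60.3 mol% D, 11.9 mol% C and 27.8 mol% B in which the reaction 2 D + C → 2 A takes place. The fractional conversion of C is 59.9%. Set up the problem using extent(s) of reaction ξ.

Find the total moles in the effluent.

C reacted = 0.599 × 642.5 = 384.8 kmol/h; ν_C = −1, so ξ = 384.8/1 = 384.8 kmol/h.
Outlet amounts (n = n₀ + ν ξ):
  D: 3256 − 2(384.8) = 2486
  C: 642.5 − 1(384.8) = 257.6
  A: 0 + 2(384.8) = 769.7
  B: 1501 (inert)
Total out = 2486 + 257.6 + 769.7 + 1501 = 5014 kmol/h.

5010 kmol/h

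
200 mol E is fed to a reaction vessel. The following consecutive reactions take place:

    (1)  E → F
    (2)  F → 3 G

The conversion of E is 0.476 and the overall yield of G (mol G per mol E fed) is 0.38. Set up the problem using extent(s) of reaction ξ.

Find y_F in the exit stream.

0.279

Conversion of E: E consumed = 1ξ₁ = 0.476 × 200 → ξ₁ = 95.2 mol.
Yield of G: 3ξ₂ / 200 = 0.38 → ξ₂ = 25.33 mol.
Outlet amounts (n = n₀ + Σ ν·ξ):
  E: 200 − 1(95.2) = 104.8
  F: 0 + 1(95.2) − 1(25.33) = 69.87
  G: 0 + 3(25.33) = 76
Total out = 250.7 mol; y_F = 69.87 / 250.7 = 0.2787.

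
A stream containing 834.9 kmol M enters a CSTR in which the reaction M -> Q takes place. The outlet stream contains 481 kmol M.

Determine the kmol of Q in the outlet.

For M: n = n₀ − 1ξ → 481 = 834.9 − 1ξ, giving ξ = 353.9 kmol.
Outlet amounts (n = n₀ + ν ξ):
  M: 834.9 − 1(353.9) = 481
  Q: 0 + 1(353.9) = 353.9

354 kmol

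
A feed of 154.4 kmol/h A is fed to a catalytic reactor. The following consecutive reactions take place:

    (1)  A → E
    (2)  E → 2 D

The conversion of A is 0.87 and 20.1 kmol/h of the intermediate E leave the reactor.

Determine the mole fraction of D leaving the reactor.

Conversion of A: A consumed = 1ξ₁ = 0.87 × 154.4 → ξ₁ = 134.3 kmol/h.
E balance: n_E = 0 + 1ξ₁ − 1ξ₂ = 20.1 → ξ₂ = (1·134.3 − 20.1)/1 = 114.2 kmol/h.
Outlet amounts (n = n₀ + Σ ν·ξ):
  A: 154.4 − 1(134.3) = 20.07
  E: 0 + 1(134.3) − 1(114.2) = 20.1
  D: 0 + 2(114.2) = 228.5
Total out = 268.6 kmol/h; y_D = 228.5 / 268.6 = 0.8505.

0.85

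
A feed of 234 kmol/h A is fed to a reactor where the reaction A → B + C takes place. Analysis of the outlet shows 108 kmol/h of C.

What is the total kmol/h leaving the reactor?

For C: n = n₀ + 1ξ → 108 = 0 + 1ξ, giving ξ = 108 kmol/h.
Outlet amounts (n = n₀ + ν ξ):
  A: 234 − 1(108) = 126
  B: 0 + 1(108) = 108
  C: 0 + 1(108) = 108
Total out = 126 + 108 + 108 = 342 kmol/h.

342 kmol/h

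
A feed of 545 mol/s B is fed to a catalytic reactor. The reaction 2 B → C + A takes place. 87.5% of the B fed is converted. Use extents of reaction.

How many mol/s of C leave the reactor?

B reacted = 0.875 × 545 = 476.9 mol/s; ν_B = −2, so ξ = 476.9/2 = 238.4 mol/s.
Outlet amounts (n = n₀ + ν ξ):
  B: 545 − 2(238.4) = 68.12
  C: 0 + 1(238.4) = 238.4
  A: 0 + 1(238.4) = 238.4

238 mol/s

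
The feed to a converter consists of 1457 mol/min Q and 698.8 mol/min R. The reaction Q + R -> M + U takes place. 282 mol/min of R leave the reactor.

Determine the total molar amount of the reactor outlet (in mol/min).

For R: n = n₀ − 1ξ → 282 = 698.8 − 1ξ, giving ξ = 416.8 mol/min.
Outlet amounts (n = n₀ + ν ξ):
  Q: 1457 − 1(416.8) = 1040
  R: 698.8 − 1(416.8) = 282
  M: 0 + 1(416.8) = 416.8
  U: 0 + 1(416.8) = 416.8
Total out = 1040 + 282 + 416.8 + 416.8 = 2156 mol/min.

2160 mol/min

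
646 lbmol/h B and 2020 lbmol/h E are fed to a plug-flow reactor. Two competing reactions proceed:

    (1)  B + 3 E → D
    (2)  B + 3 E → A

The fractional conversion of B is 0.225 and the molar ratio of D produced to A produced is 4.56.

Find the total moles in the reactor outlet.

Conversion of B: B consumed = 0.225 × 646 = 145.3 lbmol/h = 1ξ₁ + 1ξ₂.
Selectivity: 1ξ₁ / (1ξ₂) = 4.56 → ξ₁ = 4.56 ξ₂.
Substitute: (1·4.56 + 1) ξ₂ = 145.3 → ξ₂ = 26.14 lbmol/h, ξ₁ = 119.2 lbmol/h.
Outlet amounts (n = n₀ + Σ ν·ξ):
  B: 646 − 1(119.2) − 1(26.14) = 500.6
  E: 2020 − 3(119.2) − 3(26.14) = 1584
  D: 0 + 1(119.2) = 119.2
  A: 0 + 1(26.14) = 26.14
Total out = 500.6 + 1584 + 119.2 + 26.14 = 2230 lbmol/h.

2230 lbmol/h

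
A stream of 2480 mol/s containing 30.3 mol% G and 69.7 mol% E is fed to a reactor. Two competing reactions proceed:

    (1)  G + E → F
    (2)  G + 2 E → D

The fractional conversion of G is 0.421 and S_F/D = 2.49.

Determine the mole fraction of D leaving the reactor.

0.0437

Conversion of G: G consumed = 0.421 × 751.4 = 316.4 mol/s = 1ξ₁ + 1ξ₂.
Selectivity: 1ξ₁ / (1ξ₂) = 2.49 → ξ₁ = 2.49 ξ₂.
Substitute: (1·2.49 + 1) ξ₂ = 316.4 → ξ₂ = 90.65 mol/s, ξ₁ = 225.7 mol/s.
Outlet amounts (n = n₀ + Σ ν·ξ):
  G: 751.4 − 1(225.7) − 1(90.65) = 435.1
  E: 1729 − 1(225.7) − 2(90.65) = 1322
  F: 0 + 1(225.7) = 225.7
  D: 0 + 1(90.65) = 90.65
Total out = 2073 mol/s; y_D = 90.65 / 2073 = 0.04373.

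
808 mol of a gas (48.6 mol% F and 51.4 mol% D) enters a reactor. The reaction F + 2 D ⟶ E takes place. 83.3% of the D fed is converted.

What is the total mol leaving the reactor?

D reacted = 0.833 × 415.3 = 346 mol; ν_D = −2, so ξ = 346/2 = 173 mol.
Outlet amounts (n = n₀ + ν ξ):
  F: 392.7 − 1(173) = 219.7
  D: 415.3 − 2(173) = 69.36
  E: 0 + 1(173) = 173
Total out = 219.7 + 69.36 + 173 = 462 mol.

462 mol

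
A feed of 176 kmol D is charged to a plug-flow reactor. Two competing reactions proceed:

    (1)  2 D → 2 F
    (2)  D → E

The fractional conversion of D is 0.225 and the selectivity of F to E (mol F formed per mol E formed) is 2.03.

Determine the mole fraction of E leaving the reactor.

Conversion of D: D consumed = 0.225 × 176 = 39.6 kmol = 2ξ₁ + 1ξ₂.
Selectivity: 2ξ₁ / (1ξ₂) = 2.03 → ξ₁ = 1.015 ξ₂.
Substitute: (2·1.015 + 1) ξ₂ = 39.6 → ξ₂ = 13.07 kmol, ξ₁ = 13.27 kmol.
Outlet amounts (n = n₀ + Σ ν·ξ):
  D: 176 − 2(13.27) − 1(13.07) = 136.4
  F: 0 + 2(13.27) = 26.53
  E: 0 + 1(13.07) = 13.07
Total out = 176 kmol; y_E = 13.07 / 176 = 0.07426.

0.0743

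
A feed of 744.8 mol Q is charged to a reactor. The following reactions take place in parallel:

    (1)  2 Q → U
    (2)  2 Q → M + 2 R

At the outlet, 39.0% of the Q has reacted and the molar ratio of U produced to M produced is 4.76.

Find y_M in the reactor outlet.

Conversion of Q: Q consumed = 0.39 × 744.8 = 290.5 mol = 2ξ₁ + 2ξ₂.
Selectivity: 1ξ₁ / (1ξ₂) = 4.76 → ξ₁ = 4.76 ξ₂.
Substitute: (2·4.76 + 2) ξ₂ = 290.5 → ξ₂ = 25.21 mol, ξ₁ = 120 mol.
Outlet amounts (n = n₀ + Σ ν·ξ):
  Q: 744.8 − 2(120) − 2(25.21) = 454.3
  U: 0 + 1(120) = 120
  M: 0 + 1(25.21) = 25.21
  R: 0 + 2(25.21) = 50.43
Total out = 650 mol; y_M = 25.21 / 650 = 0.03879.

0.0388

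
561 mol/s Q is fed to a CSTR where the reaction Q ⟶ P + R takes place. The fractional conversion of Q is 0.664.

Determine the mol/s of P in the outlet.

Q reacted = 0.664 × 561 = 372.5 mol/s; ν_Q = −1, so ξ = 372.5/1 = 372.5 mol/s.
Outlet amounts (n = n₀ + ν ξ):
  Q: 561 − 1(372.5) = 188.5
  P: 0 + 1(372.5) = 372.5
  R: 0 + 1(372.5) = 372.5

373 mol/s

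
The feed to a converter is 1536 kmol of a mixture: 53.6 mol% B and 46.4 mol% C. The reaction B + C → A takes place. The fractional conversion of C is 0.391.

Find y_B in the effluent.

0.433

C reacted = 0.391 × 712.7 = 278.7 kmol; ν_C = −1, so ξ = 278.7/1 = 278.7 kmol.
Outlet amounts (n = n₀ + ν ξ):
  B: 823.3 − 1(278.7) = 544.6
  C: 712.7 − 1(278.7) = 434
  A: 0 + 1(278.7) = 278.7
Total out = 1257 kmol; y_B = 544.6 / 1257 = 0.4332.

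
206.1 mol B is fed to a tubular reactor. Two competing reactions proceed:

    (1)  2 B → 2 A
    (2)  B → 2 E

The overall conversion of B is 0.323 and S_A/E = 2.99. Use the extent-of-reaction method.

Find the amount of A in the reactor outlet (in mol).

57 mol

Conversion of B: B consumed = 0.323 × 206.1 = 66.57 mol = 2ξ₁ + 1ξ₂.
Selectivity: 2ξ₁ / (2ξ₂) = 2.99 → ξ₁ = 2.99 ξ₂.
Substitute: (2·2.99 + 1) ξ₂ = 66.57 → ξ₂ = 9.537 mol, ξ₁ = 28.52 mol.
Outlet amounts (n = n₀ + Σ ν·ξ):
  B: 206.1 − 2(28.52) − 1(9.537) = 139.5
  A: 0 + 2(28.52) = 57.03
  E: 0 + 2(9.537) = 19.07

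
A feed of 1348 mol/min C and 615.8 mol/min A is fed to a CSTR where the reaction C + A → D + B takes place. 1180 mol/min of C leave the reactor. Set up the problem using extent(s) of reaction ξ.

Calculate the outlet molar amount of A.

448 mol/min

For C: n = n₀ − 1ξ → 1180 = 1348 − 1ξ, giving ξ = 168 mol/min.
Outlet amounts (n = n₀ + ν ξ):
  C: 1348 − 1(168) = 1180
  A: 615.8 − 1(168) = 447.8
  D: 0 + 1(168) = 168
  B: 0 + 1(168) = 168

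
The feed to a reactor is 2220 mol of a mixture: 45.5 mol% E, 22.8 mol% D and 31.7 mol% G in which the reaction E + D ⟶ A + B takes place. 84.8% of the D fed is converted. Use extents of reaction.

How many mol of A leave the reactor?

D reacted = 0.848 × 506.2 = 429.2 mol; ν_D = −1, so ξ = 429.2/1 = 429.2 mol.
Outlet amounts (n = n₀ + ν ξ):
  E: 1010 − 1(429.2) = 580.9
  D: 506.2 − 1(429.2) = 76.94
  A: 0 + 1(429.2) = 429.2
  B: 0 + 1(429.2) = 429.2
  G: 703.7 (inert)

429 mol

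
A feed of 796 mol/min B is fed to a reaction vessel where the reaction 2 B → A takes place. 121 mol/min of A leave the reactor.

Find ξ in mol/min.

ξ = 121 mol/min

For A: n = n₀ + 1ξ → 121 = 0 + 1ξ, giving ξ = 121 mol/min.
Outlet amounts (n = n₀ + ν ξ):
  B: 796 − 2(121) = 554
  A: 0 + 1(121) = 121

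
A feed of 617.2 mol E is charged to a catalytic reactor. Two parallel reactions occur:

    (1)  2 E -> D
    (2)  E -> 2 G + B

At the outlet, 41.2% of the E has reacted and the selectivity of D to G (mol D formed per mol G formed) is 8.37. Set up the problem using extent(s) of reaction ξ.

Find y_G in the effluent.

Conversion of E: E consumed = 0.412 × 617.2 = 254.3 mol = 2ξ₁ + 1ξ₂.
Selectivity: 1ξ₁ / (2ξ₂) = 8.37 → ξ₁ = 16.74 ξ₂.
Substitute: (2·16.74 + 1) ξ₂ = 254.3 → ξ₂ = 7.375 mol, ξ₁ = 123.5 mol.
Outlet amounts (n = n₀ + Σ ν·ξ):
  E: 617.2 − 2(123.5) − 1(7.375) = 362.9
  D: 0 + 1(123.5) = 123.5
  G: 0 + 2(7.375) = 14.75
  B: 0 + 1(7.375) = 7.375
Total out = 508.5 mol; y_G = 14.75 / 508.5 = 0.02901.

0.029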